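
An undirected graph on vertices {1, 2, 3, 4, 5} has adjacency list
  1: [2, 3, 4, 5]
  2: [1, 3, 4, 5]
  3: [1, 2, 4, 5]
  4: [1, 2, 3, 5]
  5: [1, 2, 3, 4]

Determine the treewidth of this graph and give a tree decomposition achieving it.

Treewidth 4.
Bags: B1 = {1, 2, 3, 4, 5}
Tree: (single bag)

A single bag containing all 5 vertices is trivially a valid decomposition of width 4. Conversely, {1, 2, 3, 4, 5} is a clique of size 5, and the vertices of any clique must share a bag in every tree decomposition; so some bag has ≥ 5 vertices and tw(G) ≥ 4. Hence tw(G) = 4 exactly.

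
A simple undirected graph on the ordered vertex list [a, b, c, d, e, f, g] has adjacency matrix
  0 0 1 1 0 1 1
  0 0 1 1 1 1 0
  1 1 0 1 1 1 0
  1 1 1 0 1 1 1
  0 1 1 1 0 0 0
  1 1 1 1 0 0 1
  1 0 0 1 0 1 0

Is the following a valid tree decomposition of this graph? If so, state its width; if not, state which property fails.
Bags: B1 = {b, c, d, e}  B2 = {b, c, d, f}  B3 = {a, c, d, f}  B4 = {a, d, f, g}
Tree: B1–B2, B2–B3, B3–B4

Yes; width 3.

Checking the three conditions: (i) the bags cover all of {a, b, c, d, e, f, g}; (ii) for each edge, some bag contains both endpoints; (iii) the bags containing any fixed vertex form a subtree. All hold, so the decomposition is valid with width 4 − 1 = 3.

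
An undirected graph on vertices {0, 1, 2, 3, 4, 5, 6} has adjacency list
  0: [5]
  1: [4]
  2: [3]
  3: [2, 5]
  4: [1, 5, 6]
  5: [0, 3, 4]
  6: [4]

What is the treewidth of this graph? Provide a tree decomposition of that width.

Treewidth 1.
Bags: B1 = {0, 5}  B2 = {4, 5}  B3 = {3, 5}  B4 = {2, 3}  B5 = {1, 4}  B6 = {4, 6}
Tree: B1–B2, B1–B3, B3–B4, B2–B5, B5–B6

Each bag holds 2 vertices, so the decomposition has width 1, which upper-bounds the treewidth. Since G has at least one edge (e.g. 5–0), it is not an edgeless graph, so tw(G) ≥ 1. The upper and lower bounds meet at 1, so that is the treewidth.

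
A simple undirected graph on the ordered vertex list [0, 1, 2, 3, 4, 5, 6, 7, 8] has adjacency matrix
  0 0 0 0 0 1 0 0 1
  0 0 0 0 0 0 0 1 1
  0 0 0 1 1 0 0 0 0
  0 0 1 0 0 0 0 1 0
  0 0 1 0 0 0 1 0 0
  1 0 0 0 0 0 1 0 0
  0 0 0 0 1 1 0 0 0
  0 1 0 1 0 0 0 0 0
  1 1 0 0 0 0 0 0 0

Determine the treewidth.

2

A width-2 tree decomposition is:
Bags: B1 = {2, 3, 7}  B2 = {2, 4, 7}  B3 = {4, 6, 7}  B4 = {5, 6, 7}  B5 = {0, 5, 7}  B6 = {0, 7, 8}  B7 = {1, 7, 8}
Tree: B1–B2, B2–B3, B3–B4, B4–B5, B5–B6, B6–B7
The largest bag has 3 vertices, giving width 2; this decomposition certifies tw(G) ≤ 2. The edges 7–3–2–4–6–5–0–8–1–7 form a cycle, so G is not a tree and its treewidth is at least 2. Hence tw(G) = 2 exactly.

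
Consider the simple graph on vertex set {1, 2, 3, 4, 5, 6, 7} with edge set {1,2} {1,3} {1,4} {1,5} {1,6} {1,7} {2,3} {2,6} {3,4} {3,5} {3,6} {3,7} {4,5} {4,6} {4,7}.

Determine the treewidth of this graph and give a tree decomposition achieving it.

The largest bag has 4 vertices, giving width 3; this decomposition certifies tw(G) ≤ 3. On the other hand G contains the 4-clique {1, 2, 3, 6}. A clique must lie in a single bag of any decomposition, so no decomposition can have width below 3. Therefore the treewidth is 3.

Treewidth 3.
One such decomposition:
Bags: B1 = {1, 3, 4, 5}  B2 = {1, 3, 4, 6}  B3 = {1, 2, 3, 6}  B4 = {1, 3, 4, 7}
Tree: B1–B2, B2–B3, B1–B4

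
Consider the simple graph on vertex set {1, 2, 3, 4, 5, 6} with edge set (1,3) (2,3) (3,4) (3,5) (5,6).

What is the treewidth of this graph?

A width-1 tree decomposition is:
Bags: B1 = {1, 3}  B2 = {2, 3}  B3 = {3, 5}  B4 = {3, 4}  B5 = {5, 6}
Tree: B1–B2, B2–B3, B3–B4, B3–B5
The largest bag has 2 vertices, giving width 1; this decomposition certifies tw(G) ≤ 1. Any graph with an edge has treewidth ≥ 1, and G has the edge 1–3. Therefore the treewidth is 1.

1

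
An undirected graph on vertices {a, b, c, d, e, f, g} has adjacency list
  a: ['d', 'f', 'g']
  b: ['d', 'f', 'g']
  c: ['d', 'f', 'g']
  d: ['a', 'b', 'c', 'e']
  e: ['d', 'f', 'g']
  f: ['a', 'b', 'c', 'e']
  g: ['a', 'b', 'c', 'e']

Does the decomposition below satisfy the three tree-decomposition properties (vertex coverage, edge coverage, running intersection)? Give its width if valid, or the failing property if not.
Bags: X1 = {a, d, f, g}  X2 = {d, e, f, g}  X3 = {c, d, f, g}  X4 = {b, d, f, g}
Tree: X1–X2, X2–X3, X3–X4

Every vertex of G appears in some bag (union = {a, b, c, d, e, f, g}); every edge is covered by a bag; and for each vertex v the set of bags containing v is connected in the bag tree. The decomposition is therefore valid. The largest bag has 4 vertices, so the width is 3.

Yes; width 3.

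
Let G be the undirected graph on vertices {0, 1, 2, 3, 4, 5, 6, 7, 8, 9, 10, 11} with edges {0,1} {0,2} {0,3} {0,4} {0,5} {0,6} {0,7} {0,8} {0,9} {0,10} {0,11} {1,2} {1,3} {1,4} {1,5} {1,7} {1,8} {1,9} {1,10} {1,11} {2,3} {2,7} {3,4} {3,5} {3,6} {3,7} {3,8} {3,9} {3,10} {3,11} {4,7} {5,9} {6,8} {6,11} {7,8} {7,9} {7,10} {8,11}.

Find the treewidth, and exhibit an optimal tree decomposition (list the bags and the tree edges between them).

Treewidth 4.
One optimal decomposition is:
Bags: B1 = {0, 1, 2, 3, 7}  B2 = {0, 1, 3, 7, 10}  B3 = {0, 1, 3, 7, 9}  B4 = {0, 1, 3, 7, 8}  B5 = {0, 1, 3, 8, 11}  B6 = {0, 1, 3, 5, 9}  B7 = {0, 1, 3, 4, 7}  B8 = {0, 3, 6, 8, 11}
Tree: B1–B2, B2–B3, B1–B4, B4–B5, B3–B6, B2–B7, B5–B8

Each bag holds 5 vertices, so the decomposition has width 4, which upper-bounds the treewidth. Conversely, {0, 1, 3, 8, 11} is a clique of size 5, and the vertices of any clique must share a bag in every tree decomposition; so some bag has ≥ 5 vertices and tw(G) ≥ 4. Hence tw(G) = 4 exactly.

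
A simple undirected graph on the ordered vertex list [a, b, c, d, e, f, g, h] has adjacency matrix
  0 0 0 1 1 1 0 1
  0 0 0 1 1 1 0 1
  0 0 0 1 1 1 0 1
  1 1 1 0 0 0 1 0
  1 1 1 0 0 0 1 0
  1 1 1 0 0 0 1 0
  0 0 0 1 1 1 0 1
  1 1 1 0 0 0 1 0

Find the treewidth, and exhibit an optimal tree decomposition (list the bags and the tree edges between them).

Treewidth 4.
One such decomposition:
Bags: B1 = {a, b, c, g, h}  B2 = {a, b, c, e, g}  B3 = {a, b, c, f, g}  B4 = {a, b, c, d, g}
Tree: B1–B2, B2–B3, B3–B4

Each bag holds 5 vertices, so the decomposition has width 4, which upper-bounds the treewidth. For the lower bound: the 5 vertex sets {g,h}, {c,e}, {a,f}, {b}, {d} are disjoint, each induces a connected subgraph, and every pair is joined by at least one edge of G. Contracting each set to a single vertex therefore yields K_{5} as a minor, and since treewidth is minor-monotone, tw(G) ≥ tw(K_{5}) = 4. Therefore the treewidth is 4.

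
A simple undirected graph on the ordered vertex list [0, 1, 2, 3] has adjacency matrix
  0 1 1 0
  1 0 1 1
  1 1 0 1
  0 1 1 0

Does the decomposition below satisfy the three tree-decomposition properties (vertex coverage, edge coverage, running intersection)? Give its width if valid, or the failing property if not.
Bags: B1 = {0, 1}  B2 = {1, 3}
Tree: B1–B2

A tree decomposition must satisfy three properties: every vertex lies in some bag; for every edge, both endpoints lie together in some bag; and for every vertex, the bags containing it form a connected subtree. Here vertex 2 appears in no bag, so the decomposition is invalid.

No — vertex 2 appears in no bag.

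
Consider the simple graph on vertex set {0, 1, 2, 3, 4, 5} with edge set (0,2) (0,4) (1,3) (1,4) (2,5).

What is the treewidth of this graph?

1

A width-1 tree decomposition is:
Bags: B1 = {1, 3}  B2 = {1, 4}  B3 = {0, 4}  B4 = {0, 2}  B5 = {2, 5}
Tree: B1–B2, B2–B3, B3–B4, B4–B5
Every bag has size at most 2, so the width is 2 − 1 = 1 and tw(G) ≤ 1. Since G has at least one edge (e.g. 3–1), it is not an edgeless graph, so tw(G) ≥ 1. Therefore the treewidth is 1.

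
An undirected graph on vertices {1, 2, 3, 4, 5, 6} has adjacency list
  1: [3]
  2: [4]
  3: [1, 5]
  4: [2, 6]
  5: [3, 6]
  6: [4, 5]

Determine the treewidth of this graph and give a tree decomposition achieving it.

Every bag has size at most 2, so the width is 2 − 1 = 1 and tw(G) ≤ 1. G has an edge, so its treewidth is at least 1. The upper and lower bounds meet at 1, so that is the treewidth.

Treewidth 1.
Bags: B1 = {2, 4}  B2 = {4, 6}  B3 = {5, 6}  B4 = {3, 5}  B5 = {1, 3}
Tree: B1–B2, B2–B3, B3–B4, B4–B5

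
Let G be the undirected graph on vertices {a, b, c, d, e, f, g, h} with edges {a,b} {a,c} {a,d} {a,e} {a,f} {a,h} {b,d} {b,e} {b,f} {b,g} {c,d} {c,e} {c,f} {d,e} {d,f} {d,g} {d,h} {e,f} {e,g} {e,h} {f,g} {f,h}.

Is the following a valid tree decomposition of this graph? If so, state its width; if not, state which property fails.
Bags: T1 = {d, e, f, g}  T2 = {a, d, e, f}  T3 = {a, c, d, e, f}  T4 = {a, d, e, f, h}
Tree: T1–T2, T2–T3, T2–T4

A tree decomposition must satisfy three properties: every vertex lies in some bag; for every edge, both endpoints lie together in some bag; and for every vertex, the bags containing it form a connected subtree. Here vertex b appears in no bag, so the decomposition is invalid.

No — vertex b appears in no bag.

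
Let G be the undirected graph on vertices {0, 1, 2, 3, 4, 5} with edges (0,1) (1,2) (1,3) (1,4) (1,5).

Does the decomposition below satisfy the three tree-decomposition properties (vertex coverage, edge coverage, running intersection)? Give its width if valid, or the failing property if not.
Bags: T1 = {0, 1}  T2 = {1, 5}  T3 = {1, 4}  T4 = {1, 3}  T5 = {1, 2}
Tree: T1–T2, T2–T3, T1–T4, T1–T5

Yes; width 1.

Checking the three conditions: (i) the bags cover all of {0, 1, 2, 3, 4, 5}; (ii) for each edge, some bag contains both endpoints; (iii) the bags containing any fixed vertex form a subtree. All hold, so the decomposition is valid with width 2 − 1 = 1.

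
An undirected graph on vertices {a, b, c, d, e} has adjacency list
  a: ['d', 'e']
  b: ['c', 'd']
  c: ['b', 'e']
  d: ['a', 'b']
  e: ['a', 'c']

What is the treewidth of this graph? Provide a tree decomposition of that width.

Every bag has size at most 3, so the width is 3 − 1 = 2 and tw(G) ≤ 2. For the lower bound, G contains the cycle a–e–c–b–d–a, so G is not a forest; only forests have treewidth ≤ 1, hence tw(G) ≥ 2. Hence tw(G) = 2 exactly.

Treewidth 2.
One such decomposition:
Bags: B1 = {a, c, e}  B2 = {a, b, c}  B3 = {a, b, d}
Tree: B1–B2, B2–B3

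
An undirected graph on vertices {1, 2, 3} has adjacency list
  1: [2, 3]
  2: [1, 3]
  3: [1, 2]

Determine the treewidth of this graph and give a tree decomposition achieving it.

Treewidth 2.
One such decomposition:
Bags: B1 = {1, 2, 3}
Tree: (single bag)

A single bag containing all 3 vertices is trivially a valid decomposition of width 2. For the lower bound, the 3 vertices {1, 2, 3} are pairwise adjacent, and any tree decomposition puts a clique entirely inside one bag — forcing width ≥ 2. The upper and lower bounds meet at 2, so that is the treewidth.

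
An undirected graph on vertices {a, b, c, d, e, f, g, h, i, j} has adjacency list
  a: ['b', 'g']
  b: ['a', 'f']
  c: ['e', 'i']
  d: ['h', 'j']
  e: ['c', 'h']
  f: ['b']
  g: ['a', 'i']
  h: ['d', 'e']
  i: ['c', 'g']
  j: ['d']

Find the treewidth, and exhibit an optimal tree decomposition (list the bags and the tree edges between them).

Treewidth 1.
One optimal decomposition is:
Bags: B1 = {d, j}  B2 = {d, h}  B3 = {e, h}  B4 = {c, e}  B5 = {c, i}  B6 = {g, i}  B7 = {a, g}  B8 = {a, b}  B9 = {b, f}
Tree: B1–B2, B2–B3, B3–B4, B4–B5, B5–B6, B6–B7, B7–B8, B8–B9

Every bag has size at most 2, so the width is 2 − 1 = 1 and tw(G) ≤ 1. Any graph with an edge has treewidth ≥ 1, and G has the edge j–d. Combining the bounds, tw(G) = 1.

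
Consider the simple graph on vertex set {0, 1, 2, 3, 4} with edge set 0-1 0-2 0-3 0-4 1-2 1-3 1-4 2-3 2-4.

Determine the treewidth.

A width-3 tree decomposition is:
Bags: B1 = {0, 1, 2, 4}  B2 = {0, 1, 2, 3}
Tree: B1–B2
Every bag has size at most 4, so the width is 4 − 1 = 3 and tw(G) ≤ 3. For the lower bound, the 4 vertices {0, 1, 2, 3} are pairwise adjacent, and any tree decomposition puts a clique entirely inside one bag — forcing width ≥ 3. The upper and lower bounds meet at 3, so that is the treewidth.

3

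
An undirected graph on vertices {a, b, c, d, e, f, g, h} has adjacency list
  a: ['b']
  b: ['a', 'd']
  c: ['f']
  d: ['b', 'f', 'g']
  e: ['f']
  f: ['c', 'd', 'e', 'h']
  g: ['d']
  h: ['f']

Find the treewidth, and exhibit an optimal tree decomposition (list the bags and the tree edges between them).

Each bag holds 2 vertices, so the decomposition has width 1, which upper-bounds the treewidth. Since G has at least one edge (e.g. c–f), it is not an edgeless graph, so tw(G) ≥ 1. Hence tw(G) = 1 exactly.

Treewidth 1.
Bags: B1 = {c, f}  B2 = {d, f}  B3 = {e, f}  B4 = {b, d}  B5 = {a, b}  B6 = {f, h}  B7 = {d, g}
Tree: B1–B2, B2–B3, B2–B4, B4–B5, B3–B6, B2–B7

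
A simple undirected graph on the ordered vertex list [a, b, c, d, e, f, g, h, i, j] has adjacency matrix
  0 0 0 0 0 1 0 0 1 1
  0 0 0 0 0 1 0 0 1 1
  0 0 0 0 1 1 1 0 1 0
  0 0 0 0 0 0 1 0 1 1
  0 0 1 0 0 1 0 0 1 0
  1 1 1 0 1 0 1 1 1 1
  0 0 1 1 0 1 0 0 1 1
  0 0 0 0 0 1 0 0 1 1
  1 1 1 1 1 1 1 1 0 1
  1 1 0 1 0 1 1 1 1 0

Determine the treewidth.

3

A width-3 tree decomposition is:
Bags: B1 = {a, f, i, j}  B2 = {f, g, i, j}  B3 = {d, g, i, j}  B4 = {b, f, i, j}  B5 = {c, f, g, i}  B6 = {f, h, i, j}  B7 = {c, e, f, i}
Tree: B1–B2, B2–B3, B2–B4, B2–B5, B4–B6, B5–B7
Every bag has size at most 4, so the width is 4 − 1 = 3 and tw(G) ≤ 3. On the other hand G contains the 4-clique {d, g, i, j}. A clique must lie in a single bag of any decomposition, so no decomposition can have width below 3. Hence tw(G) = 3 exactly.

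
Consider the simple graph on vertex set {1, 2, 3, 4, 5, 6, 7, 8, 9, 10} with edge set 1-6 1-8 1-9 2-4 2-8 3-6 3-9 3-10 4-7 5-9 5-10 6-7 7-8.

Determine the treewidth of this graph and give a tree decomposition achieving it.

The largest bag has 3 vertices, giving width 2; this decomposition certifies tw(G) ≤ 2. For the lower bound, G contains the cycle 2–4–7–8–2, so G is not a forest; only forests have treewidth ≤ 1, hence tw(G) ≥ 2. Hence tw(G) = 2 exactly.

Treewidth 2.
Bags: B1 = {2, 4, 8}  B2 = {4, 7, 8}  B3 = {1, 7, 8}  B4 = {1, 6, 7}  B5 = {1, 6, 9}  B6 = {3, 6, 9}  B7 = {3, 5, 9}  B8 = {3, 5, 10}
Tree: B1–B2, B2–B3, B3–B4, B4–B5, B5–B6, B6–B7, B7–B8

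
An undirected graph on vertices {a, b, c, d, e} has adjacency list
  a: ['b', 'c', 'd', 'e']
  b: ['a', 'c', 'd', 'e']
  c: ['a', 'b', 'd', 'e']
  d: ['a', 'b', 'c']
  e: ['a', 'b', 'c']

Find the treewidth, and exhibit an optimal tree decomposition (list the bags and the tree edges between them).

The largest bag has 4 vertices, giving width 3; this decomposition certifies tw(G) ≤ 3. For the lower bound, the 4 vertices {a, b, c, d} are pairwise adjacent, and any tree decomposition puts a clique entirely inside one bag — forcing width ≥ 3. Combining the bounds, tw(G) = 3.

Treewidth 3.
One optimal decomposition is:
Bags: B1 = {a, b, c, d}  B2 = {a, b, c, e}
Tree: B1–B2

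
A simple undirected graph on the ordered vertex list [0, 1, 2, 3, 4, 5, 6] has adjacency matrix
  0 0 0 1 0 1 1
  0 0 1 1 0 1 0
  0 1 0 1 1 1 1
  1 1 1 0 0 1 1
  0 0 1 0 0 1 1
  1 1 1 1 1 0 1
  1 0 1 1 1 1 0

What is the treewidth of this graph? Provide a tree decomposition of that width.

Treewidth 3.
One optimal decomposition is:
Bags: B1 = {0, 3, 5, 6}  B2 = {2, 3, 5, 6}  B3 = {2, 4, 5, 6}  B4 = {1, 2, 3, 5}
Tree: B1–B2, B2–B3, B2–B4

The largest bag has 4 vertices, giving width 3; this decomposition certifies tw(G) ≤ 3. On the other hand G contains the 4-clique {0, 3, 5, 6}. A clique must lie in a single bag of any decomposition, so no decomposition can have width below 3. Therefore the treewidth is 3.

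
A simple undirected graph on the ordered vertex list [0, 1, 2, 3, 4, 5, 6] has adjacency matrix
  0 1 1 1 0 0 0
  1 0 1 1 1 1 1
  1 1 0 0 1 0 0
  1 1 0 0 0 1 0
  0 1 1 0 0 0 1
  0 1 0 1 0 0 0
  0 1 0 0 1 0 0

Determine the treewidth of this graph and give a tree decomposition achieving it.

Every bag has size at most 3, so the width is 3 − 1 = 2 and tw(G) ≤ 2. For the lower bound, the 3 vertices {0, 1, 2} are pairwise adjacent, and any tree decomposition puts a clique entirely inside one bag — forcing width ≥ 2. The upper and lower bounds meet at 2, so that is the treewidth.

Treewidth 2.
One optimal decomposition is:
Bags: B1 = {0, 1, 2}  B2 = {1, 2, 4}  B3 = {0, 1, 3}  B4 = {1, 4, 6}  B5 = {1, 3, 5}
Tree: B1–B2, B1–B3, B2–B4, B3–B5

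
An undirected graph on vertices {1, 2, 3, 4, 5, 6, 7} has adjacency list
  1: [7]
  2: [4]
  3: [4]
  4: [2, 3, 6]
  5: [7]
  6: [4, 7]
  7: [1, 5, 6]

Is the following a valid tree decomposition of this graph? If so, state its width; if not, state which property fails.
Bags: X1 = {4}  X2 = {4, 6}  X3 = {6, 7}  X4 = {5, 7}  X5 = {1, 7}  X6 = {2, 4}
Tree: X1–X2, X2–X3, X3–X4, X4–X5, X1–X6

No — vertex 3 appears in no bag.

A tree decomposition must satisfy three properties: every vertex lies in some bag; for every edge, both endpoints lie together in some bag; and for every vertex, the bags containing it form a connected subtree. Here vertex 3 appears in no bag, so the decomposition is invalid.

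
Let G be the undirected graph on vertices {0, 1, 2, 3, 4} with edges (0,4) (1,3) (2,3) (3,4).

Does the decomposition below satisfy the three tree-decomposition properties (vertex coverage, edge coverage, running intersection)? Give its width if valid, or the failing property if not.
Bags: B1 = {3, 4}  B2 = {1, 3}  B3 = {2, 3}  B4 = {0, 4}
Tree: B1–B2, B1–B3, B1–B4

Vertex coverage: the bags together contain {0, 1, 2, 3, 4}, the full vertex set. Edge coverage: each edge of G has both endpoints in at least one bag. Running intersection: for every vertex, the bags containing it form a connected subtree. All three properties hold, so this is a valid tree decomposition of width max|bag| − 1 = 1, and hence tw(G) ≤ 1.

Yes; width 1.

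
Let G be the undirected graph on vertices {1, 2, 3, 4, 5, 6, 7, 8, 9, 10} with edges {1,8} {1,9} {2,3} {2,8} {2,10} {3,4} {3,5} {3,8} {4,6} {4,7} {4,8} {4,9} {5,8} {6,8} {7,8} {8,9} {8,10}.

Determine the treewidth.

2

A width-2 tree decomposition is:
Bags: B1 = {2, 3, 8}  B2 = {3, 4, 8}  B3 = {4, 8, 9}  B4 = {2, 8, 10}  B5 = {4, 7, 8}  B6 = {4, 6, 8}  B7 = {1, 8, 9}  B8 = {3, 5, 8}
Tree: B1–B2, B2–B3, B1–B4, B2–B5, B5–B6, B3–B7, B2–B8
The largest bag has 3 vertices, giving width 2; this decomposition certifies tw(G) ≤ 2. On the other hand G contains the 3-clique {1, 8, 9}. A clique must lie in a single bag of any decomposition, so no decomposition can have width below 2. Hence tw(G) = 2 exactly.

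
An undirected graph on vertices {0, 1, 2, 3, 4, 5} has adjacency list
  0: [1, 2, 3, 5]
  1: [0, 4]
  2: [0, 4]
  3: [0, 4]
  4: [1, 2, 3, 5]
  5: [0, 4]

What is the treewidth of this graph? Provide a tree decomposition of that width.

Treewidth 2.
Bags: B1 = {0, 3, 4}  B2 = {0, 1, 4}  B3 = {0, 2, 4}  B4 = {0, 4, 5}
Tree: B1–B2, B2–B3, B3–B4

The largest bag has 3 vertices, giving width 2; this decomposition certifies tw(G) ≤ 2. Since 3–4–1–0–3 is a cycle in G, G is not acyclic. Forests are exactly the graphs of treewidth ≤ 1, so tw(G) ≥ 2. Hence tw(G) = 2 exactly.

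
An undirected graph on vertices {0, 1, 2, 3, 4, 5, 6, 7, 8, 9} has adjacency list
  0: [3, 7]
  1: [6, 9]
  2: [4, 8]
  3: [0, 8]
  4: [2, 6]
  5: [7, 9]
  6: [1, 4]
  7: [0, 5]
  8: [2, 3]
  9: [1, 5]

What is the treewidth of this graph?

A width-2 tree decomposition is:
Bags: B1 = {2, 3, 8}  B2 = {0, 2, 3}  B3 = {0, 2, 7}  B4 = {2, 5, 7}  B5 = {2, 5, 9}  B6 = {1, 2, 9}  B7 = {1, 2, 6}  B8 = {2, 4, 6}
Tree: B1–B2, B2–B3, B3–B4, B4–B5, B5–B6, B6–B7, B7–B8
The largest bag has 3 vertices, giving width 2; this decomposition certifies tw(G) ≤ 2. For the lower bound, G contains the cycle 2–8–3–0–7–5–9–1–6–4–2, so G is not a forest; only forests have treewidth ≤ 1, hence tw(G) ≥ 2. The upper and lower bounds meet at 2, so that is the treewidth.

2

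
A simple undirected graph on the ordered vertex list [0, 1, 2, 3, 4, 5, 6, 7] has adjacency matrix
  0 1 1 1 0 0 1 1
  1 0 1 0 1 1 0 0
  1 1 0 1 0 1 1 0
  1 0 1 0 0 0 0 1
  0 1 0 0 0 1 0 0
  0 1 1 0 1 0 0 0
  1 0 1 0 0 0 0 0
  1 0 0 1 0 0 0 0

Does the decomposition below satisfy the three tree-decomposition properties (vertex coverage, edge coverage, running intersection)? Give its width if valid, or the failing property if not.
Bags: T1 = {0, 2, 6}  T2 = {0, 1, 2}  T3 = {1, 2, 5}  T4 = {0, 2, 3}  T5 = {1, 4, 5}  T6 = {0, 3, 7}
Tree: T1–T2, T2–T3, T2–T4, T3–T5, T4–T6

Checking the three conditions: (i) the bags cover all of {0, 1, 2, 3, 4, 5, 6, 7}; (ii) for each edge, some bag contains both endpoints; (iii) the bags containing any fixed vertex form a subtree. All hold, so the decomposition is valid with width 3 − 1 = 2.

Yes; width 2.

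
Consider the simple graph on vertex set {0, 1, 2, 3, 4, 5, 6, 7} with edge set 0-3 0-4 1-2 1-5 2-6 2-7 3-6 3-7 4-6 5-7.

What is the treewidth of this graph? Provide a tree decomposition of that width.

Treewidth 2.
One such decomposition:
Bags: B1 = {0, 3, 4}  B2 = {3, 4, 6}  B3 = {3, 6, 7}  B4 = {2, 6, 7}  B5 = {2, 5, 7}  B6 = {1, 2, 5}
Tree: B1–B2, B2–B3, B3–B4, B4–B5, B5–B6

The largest bag has 3 vertices, giving width 2; this decomposition certifies tw(G) ≤ 2. For the lower bound, G contains the cycle 0–4–6–3–0, so G is not a forest; only forests have treewidth ≤ 1, hence tw(G) ≥ 2. Hence tw(G) = 2 exactly.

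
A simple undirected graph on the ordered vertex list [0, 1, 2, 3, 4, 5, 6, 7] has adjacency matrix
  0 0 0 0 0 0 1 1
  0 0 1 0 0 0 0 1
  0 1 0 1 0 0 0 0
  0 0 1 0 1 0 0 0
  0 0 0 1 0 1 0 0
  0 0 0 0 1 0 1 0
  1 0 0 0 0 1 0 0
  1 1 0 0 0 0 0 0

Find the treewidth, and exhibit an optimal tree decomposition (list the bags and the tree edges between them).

Every bag has size at most 3, so the width is 3 − 1 = 2 and tw(G) ≤ 2. The edges 3–4–5–6–0–7–1–2–3 form a cycle, so G is not a tree and its treewidth is at least 2. Therefore the treewidth is 2.

Treewidth 2.
One optimal decomposition is:
Bags: B1 = {3, 4, 5}  B2 = {3, 5, 6}  B3 = {0, 3, 6}  B4 = {0, 3, 7}  B5 = {1, 3, 7}  B6 = {1, 2, 3}
Tree: B1–B2, B2–B3, B3–B4, B4–B5, B5–B6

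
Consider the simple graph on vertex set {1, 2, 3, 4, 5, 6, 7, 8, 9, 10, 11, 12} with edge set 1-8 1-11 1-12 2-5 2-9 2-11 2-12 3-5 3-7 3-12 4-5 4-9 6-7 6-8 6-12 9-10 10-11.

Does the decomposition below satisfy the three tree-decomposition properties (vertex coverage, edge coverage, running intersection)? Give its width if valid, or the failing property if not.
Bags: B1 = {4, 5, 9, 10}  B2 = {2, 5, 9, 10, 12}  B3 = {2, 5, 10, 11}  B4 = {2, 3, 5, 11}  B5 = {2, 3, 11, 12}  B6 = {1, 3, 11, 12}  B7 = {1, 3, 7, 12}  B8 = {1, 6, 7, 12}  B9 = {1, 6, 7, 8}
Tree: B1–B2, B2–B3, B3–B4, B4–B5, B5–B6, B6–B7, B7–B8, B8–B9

A tree decomposition must satisfy three properties: every vertex lies in some bag; for every edge, both endpoints lie together in some bag; and for every vertex, the bags containing it form a connected subtree. Here bags containing vertex 12 are not connected in the tree, so the decomposition is invalid.

No — bags containing vertex 12 are not connected in the tree.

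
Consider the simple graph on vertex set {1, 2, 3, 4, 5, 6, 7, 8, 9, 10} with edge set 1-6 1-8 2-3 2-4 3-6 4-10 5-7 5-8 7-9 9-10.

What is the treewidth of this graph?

2

A width-2 tree decomposition is:
Bags: B1 = {1, 3, 6}  B2 = {1, 2, 3}  B3 = {1, 2, 4}  B4 = {1, 4, 10}  B5 = {1, 9, 10}  B6 = {1, 7, 9}  B7 = {1, 5, 7}  B8 = {1, 5, 8}
Tree: B1–B2, B2–B3, B3–B4, B4–B5, B5–B6, B6–B7, B7–B8
The largest bag has 3 vertices, giving width 2; this decomposition certifies tw(G) ≤ 2. For the lower bound, G contains the cycle 1–6–3–2–4–10–9–7–5–8–1, so G is not a forest; only forests have treewidth ≤ 1, hence tw(G) ≥ 2. Hence tw(G) = 2 exactly.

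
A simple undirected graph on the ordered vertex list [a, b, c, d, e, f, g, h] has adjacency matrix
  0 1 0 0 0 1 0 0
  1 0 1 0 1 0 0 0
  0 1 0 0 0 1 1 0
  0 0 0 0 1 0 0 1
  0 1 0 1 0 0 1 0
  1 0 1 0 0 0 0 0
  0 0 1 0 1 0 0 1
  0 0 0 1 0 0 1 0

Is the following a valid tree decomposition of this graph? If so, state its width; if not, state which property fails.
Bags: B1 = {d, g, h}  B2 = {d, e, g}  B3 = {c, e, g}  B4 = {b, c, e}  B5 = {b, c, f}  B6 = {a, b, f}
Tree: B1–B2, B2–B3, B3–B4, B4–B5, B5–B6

Every vertex of G appears in some bag (union = {a, b, c, d, e, f, g, h}); every edge is covered by a bag; and for each vertex v the set of bags containing v is connected in the bag tree. The decomposition is therefore valid. The largest bag has 3 vertices, so the width is 2.

Yes; width 2.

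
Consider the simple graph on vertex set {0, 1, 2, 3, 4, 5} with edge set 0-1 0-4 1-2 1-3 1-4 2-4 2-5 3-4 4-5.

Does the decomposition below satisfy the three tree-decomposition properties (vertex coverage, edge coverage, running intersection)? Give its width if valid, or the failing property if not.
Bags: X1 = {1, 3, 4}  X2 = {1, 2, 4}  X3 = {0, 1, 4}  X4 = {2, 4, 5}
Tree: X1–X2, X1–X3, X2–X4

Yes; width 2.

Checking the three conditions: (i) the bags cover all of {0, 1, 2, 3, 4, 5}; (ii) for each edge, some bag contains both endpoints; (iii) the bags containing any fixed vertex form a subtree. All hold, so the decomposition is valid with width 3 − 1 = 2.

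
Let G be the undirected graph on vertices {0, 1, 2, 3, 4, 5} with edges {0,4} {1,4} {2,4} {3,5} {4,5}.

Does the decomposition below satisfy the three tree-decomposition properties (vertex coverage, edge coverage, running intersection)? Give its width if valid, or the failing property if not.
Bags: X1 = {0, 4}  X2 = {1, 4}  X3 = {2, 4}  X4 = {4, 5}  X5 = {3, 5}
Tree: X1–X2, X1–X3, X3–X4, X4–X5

Vertex coverage: the bags together contain {0, 1, 2, 3, 4, 5}, the full vertex set. Edge coverage: each edge of G has both endpoints in at least one bag. Running intersection: for every vertex, the bags containing it form a connected subtree. All three properties hold, so this is a valid tree decomposition of width max|bag| − 1 = 1, and hence tw(G) ≤ 1.

Yes; width 1.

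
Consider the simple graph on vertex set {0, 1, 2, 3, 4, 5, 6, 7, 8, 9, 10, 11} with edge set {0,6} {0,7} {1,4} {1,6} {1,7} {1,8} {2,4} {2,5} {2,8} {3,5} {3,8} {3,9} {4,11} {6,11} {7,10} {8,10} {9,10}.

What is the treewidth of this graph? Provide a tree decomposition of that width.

Treewidth 3.
One such decomposition:
Bags: B1 = {0, 4, 6, 11}  B2 = {0, 1, 4, 6}  B3 = {0, 1, 4, 7}  B4 = {1, 2, 4, 7}  B5 = {1, 2, 7, 8}  B6 = {2, 7, 8, 10}  B7 = {2, 5, 8, 10}  B8 = {3, 5, 8, 10}  B9 = {3, 5, 9, 10}
Tree: B1–B2, B2–B3, B3–B4, B4–B5, B5–B6, B6–B7, B7–B8, B8–B9

Every bag has size at most 4, so the width is 4 − 1 = 3 and tw(G) ≤ 3. For the lower bound: the 4 vertex sets {0,6,11}, {4}, {1}, {2,7,8,10} are disjoint, each induces a connected subgraph, and every pair is joined by at least one edge of G. Contracting each set to a single vertex therefore yields K_{4} as a minor, and since treewidth is minor-monotone, tw(G) ≥ tw(K_{4}) = 3. Therefore the treewidth is 3.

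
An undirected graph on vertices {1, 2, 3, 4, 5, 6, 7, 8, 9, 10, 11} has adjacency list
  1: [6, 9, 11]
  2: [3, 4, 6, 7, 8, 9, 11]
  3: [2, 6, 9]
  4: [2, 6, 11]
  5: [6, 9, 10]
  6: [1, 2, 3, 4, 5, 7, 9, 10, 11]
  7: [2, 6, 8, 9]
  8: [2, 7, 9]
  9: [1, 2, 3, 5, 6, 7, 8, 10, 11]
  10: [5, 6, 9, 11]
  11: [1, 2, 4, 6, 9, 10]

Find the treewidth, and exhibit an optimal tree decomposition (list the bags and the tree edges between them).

Treewidth 3.
One such decomposition:
Bags: B1 = {2, 6, 7, 9}  B2 = {2, 6, 9, 11}  B3 = {6, 9, 10, 11}  B4 = {2, 7, 8, 9}  B5 = {5, 6, 9, 10}  B6 = {2, 4, 6, 11}  B7 = {2, 3, 6, 9}  B8 = {1, 6, 9, 11}
Tree: B1–B2, B2–B3, B1–B4, B3–B5, B2–B6, B2–B7, B3–B8

Every bag has size at most 4, so the width is 4 − 1 = 3 and tw(G) ≤ 3. On the other hand G contains the 4-clique {2, 7, 8, 9}. A clique must lie in a single bag of any decomposition, so no decomposition can have width below 3. Hence tw(G) = 3 exactly.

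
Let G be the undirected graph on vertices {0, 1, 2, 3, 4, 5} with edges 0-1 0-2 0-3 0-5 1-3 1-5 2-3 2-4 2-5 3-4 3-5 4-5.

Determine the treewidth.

3

A width-3 tree decomposition is:
Bags: B1 = {0, 2, 3, 5}  B2 = {2, 3, 4, 5}  B3 = {0, 1, 3, 5}
Tree: B1–B2, B1–B3
Every bag has size at most 4, so the width is 4 − 1 = 3 and tw(G) ≤ 3. For the lower bound, the 4 vertices {0, 1, 3, 5} are pairwise adjacent, and any tree decomposition puts a clique entirely inside one bag — forcing width ≥ 3. Combining the bounds, tw(G) = 3.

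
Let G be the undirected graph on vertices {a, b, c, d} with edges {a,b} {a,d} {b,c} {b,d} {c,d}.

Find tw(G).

A width-2 tree decomposition is:
Bags: B1 = {a, b, d}  B2 = {b, c, d}
Tree: B1–B2
Every bag has size at most 3, so the width is 3 − 1 = 2 and tw(G) ≤ 2. On the other hand G contains the 3-clique {b, c, d}. A clique must lie in a single bag of any decomposition, so no decomposition can have width below 2. Hence tw(G) = 2 exactly.

2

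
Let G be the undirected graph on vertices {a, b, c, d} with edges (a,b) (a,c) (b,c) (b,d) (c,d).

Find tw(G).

A width-2 tree decomposition is:
Bags: B1 = {b, c, d}  B2 = {a, b, c}
Tree: B1–B2
Each bag holds 3 vertices, so the decomposition has width 2, which upper-bounds the treewidth. Conversely, {b, c, d} is a clique of size 3, and the vertices of any clique must share a bag in every tree decomposition; so some bag has ≥ 3 vertices and tw(G) ≥ 2. The upper and lower bounds meet at 2, so that is the treewidth.

2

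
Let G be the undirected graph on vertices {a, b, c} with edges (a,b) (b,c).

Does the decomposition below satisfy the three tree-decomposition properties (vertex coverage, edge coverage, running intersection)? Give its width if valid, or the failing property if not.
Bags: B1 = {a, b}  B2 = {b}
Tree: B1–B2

A tree decomposition must satisfy three properties: every vertex lies in some bag; for every edge, both endpoints lie together in some bag; and for every vertex, the bags containing it form a connected subtree. Here vertex c appears in no bag, so the decomposition is invalid.

No — vertex c appears in no bag.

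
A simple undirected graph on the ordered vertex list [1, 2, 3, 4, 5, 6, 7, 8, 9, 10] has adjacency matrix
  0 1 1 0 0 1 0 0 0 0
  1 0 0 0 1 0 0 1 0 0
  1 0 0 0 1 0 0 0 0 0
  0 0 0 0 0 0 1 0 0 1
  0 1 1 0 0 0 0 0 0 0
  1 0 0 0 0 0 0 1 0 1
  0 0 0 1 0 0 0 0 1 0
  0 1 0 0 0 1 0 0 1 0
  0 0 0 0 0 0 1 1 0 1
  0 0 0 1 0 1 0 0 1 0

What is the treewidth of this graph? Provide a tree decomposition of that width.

Treewidth 2.
One such decomposition:
Bags: B1 = {2, 3, 5}  B2 = {1, 2, 3}  B3 = {1, 2, 8}  B4 = {1, 6, 8}  B5 = {6, 8, 9}  B6 = {6, 9, 10}  B7 = {7, 9, 10}  B8 = {4, 7, 10}
Tree: B1–B2, B2–B3, B3–B4, B4–B5, B5–B6, B6–B7, B7–B8

Each bag holds 3 vertices, so the decomposition has width 2, which upper-bounds the treewidth. For the lower bound, G contains the cycle 5–3–1–2–5, so G is not a forest; only forests have treewidth ≤ 1, hence tw(G) ≥ 2. Hence tw(G) = 2 exactly.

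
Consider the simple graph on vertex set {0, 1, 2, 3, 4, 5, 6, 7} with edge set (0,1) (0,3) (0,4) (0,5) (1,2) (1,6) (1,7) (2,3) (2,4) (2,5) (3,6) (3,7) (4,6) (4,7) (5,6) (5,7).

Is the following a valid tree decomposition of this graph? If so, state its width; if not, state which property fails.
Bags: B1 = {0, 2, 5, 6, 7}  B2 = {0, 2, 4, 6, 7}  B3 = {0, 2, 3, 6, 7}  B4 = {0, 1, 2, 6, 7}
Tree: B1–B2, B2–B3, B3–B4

Checking the three conditions: (i) the bags cover all of {0, 1, 2, 3, 4, 5, 6, 7}; (ii) for each edge, some bag contains both endpoints; (iii) the bags containing any fixed vertex form a subtree. All hold, so the decomposition is valid with width 5 − 1 = 4.

Yes; width 4.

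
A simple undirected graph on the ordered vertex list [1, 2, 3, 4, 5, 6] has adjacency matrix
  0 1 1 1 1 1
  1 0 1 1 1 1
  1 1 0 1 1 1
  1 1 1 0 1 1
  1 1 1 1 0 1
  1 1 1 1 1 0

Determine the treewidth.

A width-5 tree decomposition is:
Bags: B1 = {1, 2, 3, 4, 5, 6}
Tree: (single bag)
With just one bag of size 6, the width is 6 − 1 = 5, so tw(G) ≤ 5. On the other hand G contains the 6-clique {1, 2, 3, 4, 5, 6}. A clique must lie in a single bag of any decomposition, so no decomposition can have width below 5. Therefore the treewidth is 5.

5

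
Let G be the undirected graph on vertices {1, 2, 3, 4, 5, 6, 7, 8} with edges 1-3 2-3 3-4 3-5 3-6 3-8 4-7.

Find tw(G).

A width-1 tree decomposition is:
Bags: B1 = {3, 4}  B2 = {3, 6}  B3 = {3, 8}  B4 = {2, 3}  B5 = {4, 7}  B6 = {3, 5}  B7 = {1, 3}
Tree: B1–B2, B2–B3, B1–B4, B1–B5, B1–B6, B3–B7
The largest bag has 2 vertices, giving width 1; this decomposition certifies tw(G) ≤ 1. Since G has at least one edge (e.g. 3–4), it is not an edgeless graph, so tw(G) ≥ 1. The upper and lower bounds meet at 1, so that is the treewidth.

1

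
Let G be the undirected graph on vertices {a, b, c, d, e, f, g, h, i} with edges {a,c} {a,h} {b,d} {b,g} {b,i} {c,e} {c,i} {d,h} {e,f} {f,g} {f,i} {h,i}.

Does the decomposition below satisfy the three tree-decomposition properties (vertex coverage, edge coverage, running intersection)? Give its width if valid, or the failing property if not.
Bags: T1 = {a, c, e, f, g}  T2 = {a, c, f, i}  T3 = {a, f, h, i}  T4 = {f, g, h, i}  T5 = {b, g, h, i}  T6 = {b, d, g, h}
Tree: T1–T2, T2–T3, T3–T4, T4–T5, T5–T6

A tree decomposition must satisfy three properties: every vertex lies in some bag; for every edge, both endpoints lie together in some bag; and for every vertex, the bags containing it form a connected subtree. Here bags containing vertex g are not connected in the tree, so the decomposition is invalid.

No — bags containing vertex g are not connected in the tree.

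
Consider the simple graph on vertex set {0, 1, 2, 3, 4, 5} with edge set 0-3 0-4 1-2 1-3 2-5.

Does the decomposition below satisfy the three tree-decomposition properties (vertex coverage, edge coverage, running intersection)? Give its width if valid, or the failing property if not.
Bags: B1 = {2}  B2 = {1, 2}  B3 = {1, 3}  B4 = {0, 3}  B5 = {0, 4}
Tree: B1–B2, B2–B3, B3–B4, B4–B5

No — vertex 5 appears in no bag.

A tree decomposition must satisfy three properties: every vertex lies in some bag; for every edge, both endpoints lie together in some bag; and for every vertex, the bags containing it form a connected subtree. Here vertex 5 appears in no bag, so the decomposition is invalid.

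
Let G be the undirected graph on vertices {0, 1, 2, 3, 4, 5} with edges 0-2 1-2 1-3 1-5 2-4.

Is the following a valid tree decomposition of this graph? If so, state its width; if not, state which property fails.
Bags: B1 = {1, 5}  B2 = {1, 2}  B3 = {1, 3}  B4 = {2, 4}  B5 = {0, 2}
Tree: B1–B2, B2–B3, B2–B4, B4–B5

Checking the three conditions: (i) the bags cover all of {0, 1, 2, 3, 4, 5}; (ii) for each edge, some bag contains both endpoints; (iii) the bags containing any fixed vertex form a subtree. All hold, so the decomposition is valid with width 2 − 1 = 1.

Yes; width 1.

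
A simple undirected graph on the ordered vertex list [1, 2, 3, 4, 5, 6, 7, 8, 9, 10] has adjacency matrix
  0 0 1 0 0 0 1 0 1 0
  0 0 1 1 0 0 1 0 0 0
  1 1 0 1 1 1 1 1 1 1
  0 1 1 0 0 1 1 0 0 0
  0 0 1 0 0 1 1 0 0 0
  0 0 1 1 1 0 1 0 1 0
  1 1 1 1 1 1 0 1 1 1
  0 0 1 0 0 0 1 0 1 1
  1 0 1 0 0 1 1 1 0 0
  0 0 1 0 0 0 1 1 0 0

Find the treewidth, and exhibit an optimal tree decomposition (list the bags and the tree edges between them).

Each bag holds 4 vertices, so the decomposition has width 3, which upper-bounds the treewidth. On the other hand G contains the 4-clique {1, 3, 7, 9}. A clique must lie in a single bag of any decomposition, so no decomposition can have width below 3. Therefore the treewidth is 3.

Treewidth 3.
One optimal decomposition is:
Bags: B1 = {3, 6, 7, 9}  B2 = {3, 5, 6, 7}  B3 = {3, 4, 6, 7}  B4 = {2, 3, 4, 7}  B5 = {1, 3, 7, 9}  B6 = {3, 7, 8, 9}  B7 = {3, 7, 8, 10}
Tree: B1–B2, B1–B3, B3–B4, B1–B5, B1–B6, B6–B7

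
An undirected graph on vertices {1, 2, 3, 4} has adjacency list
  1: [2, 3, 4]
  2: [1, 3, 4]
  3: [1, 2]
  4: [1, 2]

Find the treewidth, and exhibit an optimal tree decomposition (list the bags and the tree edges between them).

Every bag has size at most 3, so the width is 3 − 1 = 2 and tw(G) ≤ 2. Conversely, {1, 2, 3} is a clique of size 3, and the vertices of any clique must share a bag in every tree decomposition; so some bag has ≥ 3 vertices and tw(G) ≥ 2. Hence tw(G) = 2 exactly.

Treewidth 2.
One optimal decomposition is:
Bags: B1 = {1, 2, 4}  B2 = {1, 2, 3}
Tree: B1–B2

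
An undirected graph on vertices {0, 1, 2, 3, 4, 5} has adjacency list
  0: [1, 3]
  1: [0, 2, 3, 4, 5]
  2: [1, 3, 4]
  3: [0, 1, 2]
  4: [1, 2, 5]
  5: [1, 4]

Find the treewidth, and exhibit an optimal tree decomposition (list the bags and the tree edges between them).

Treewidth 2.
Bags: B1 = {1, 4, 5}  B2 = {1, 2, 4}  B3 = {1, 2, 3}  B4 = {0, 1, 3}
Tree: B1–B2, B2–B3, B3–B4

Each bag holds 3 vertices, so the decomposition has width 2, which upper-bounds the treewidth. For the lower bound, the 3 vertices {0, 1, 3} are pairwise adjacent, and any tree decomposition puts a clique entirely inside one bag — forcing width ≥ 2. Therefore the treewidth is 2.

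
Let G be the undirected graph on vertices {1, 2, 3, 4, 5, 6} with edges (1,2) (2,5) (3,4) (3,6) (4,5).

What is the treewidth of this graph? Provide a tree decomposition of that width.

Treewidth 1.
One such decomposition:
Bags: B1 = {3, 6}  B2 = {3, 4}  B3 = {4, 5}  B4 = {2, 5}  B5 = {1, 2}
Tree: B1–B2, B2–B3, B3–B4, B4–B5

The largest bag has 2 vertices, giving width 1; this decomposition certifies tw(G) ≤ 1. G has an edge, so its treewidth is at least 1. The upper and lower bounds meet at 1, so that is the treewidth.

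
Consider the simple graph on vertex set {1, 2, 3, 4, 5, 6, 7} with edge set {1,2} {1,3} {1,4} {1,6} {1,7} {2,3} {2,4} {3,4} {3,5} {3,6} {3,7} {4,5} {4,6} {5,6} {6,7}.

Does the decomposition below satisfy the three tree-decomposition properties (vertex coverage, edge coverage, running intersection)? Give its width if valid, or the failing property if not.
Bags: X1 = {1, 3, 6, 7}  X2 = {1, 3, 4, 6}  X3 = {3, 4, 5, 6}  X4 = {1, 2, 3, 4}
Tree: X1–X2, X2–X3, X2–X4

Checking the three conditions: (i) the bags cover all of {1, 2, 3, 4, 5, 6, 7}; (ii) for each edge, some bag contains both endpoints; (iii) the bags containing any fixed vertex form a subtree. All hold, so the decomposition is valid with width 4 − 1 = 3.

Yes; width 3.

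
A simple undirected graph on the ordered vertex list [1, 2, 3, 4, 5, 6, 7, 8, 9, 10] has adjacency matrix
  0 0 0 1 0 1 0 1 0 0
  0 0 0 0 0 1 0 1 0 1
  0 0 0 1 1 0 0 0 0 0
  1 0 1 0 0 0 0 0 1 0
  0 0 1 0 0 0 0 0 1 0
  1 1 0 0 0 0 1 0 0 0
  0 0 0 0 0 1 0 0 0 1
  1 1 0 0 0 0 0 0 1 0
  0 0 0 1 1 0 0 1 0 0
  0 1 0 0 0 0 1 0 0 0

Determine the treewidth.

2

A width-2 tree decomposition is:
Bags: B1 = {3, 4, 5}  B2 = {4, 5, 9}  B3 = {1, 4, 9}  B4 = {1, 8, 9}  B5 = {1, 6, 8}  B6 = {2, 6, 8}  B7 = {2, 6, 7}  B8 = {2, 7, 10}
Tree: B1–B2, B2–B3, B3–B4, B4–B5, B5–B6, B6–B7, B7–B8
Each bag holds 3 vertices, so the decomposition has width 2, which upper-bounds the treewidth. Since 3–5–9–4–3 is a cycle in G, G is not acyclic. Forests are exactly the graphs of treewidth ≤ 1, so tw(G) ≥ 2. Therefore the treewidth is 2.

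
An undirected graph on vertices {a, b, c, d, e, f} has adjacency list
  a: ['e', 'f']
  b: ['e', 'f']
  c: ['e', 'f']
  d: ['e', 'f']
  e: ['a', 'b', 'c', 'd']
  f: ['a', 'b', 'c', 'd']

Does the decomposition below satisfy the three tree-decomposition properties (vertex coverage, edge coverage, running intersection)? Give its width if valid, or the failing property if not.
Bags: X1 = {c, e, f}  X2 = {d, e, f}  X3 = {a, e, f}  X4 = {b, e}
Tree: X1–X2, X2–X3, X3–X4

A tree decomposition must satisfy three properties: every vertex lies in some bag; for every edge, both endpoints lie together in some bag; and for every vertex, the bags containing it form a connected subtree. Here edge (f,b) lies in no bag, so the decomposition is invalid.

No — edge (f,b) lies in no bag.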